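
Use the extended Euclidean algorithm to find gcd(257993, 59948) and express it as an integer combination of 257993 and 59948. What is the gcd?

Repeated division:
257993 = 4·59948 + 18201
59948 = 3·18201 + 5345
18201 = 3·5345 + 2166
5345 = 2·2166 + 1013
2166 = 2·1013 + 140
1013 = 7·140 + 33
140 = 4·33 + 8
33 = 4·8 + 1
8 = 8·1 + 0
gcd(257993, 59948) = 1.
Express as a combination:
1 = 33 − 4·8
1 = −4·140 + 17·33
1 = 17·1013 − 123·140
1 = −123·2166 + 263·1013
1 = 263·5345 − 649·2166
1 = −649·18201 + 2210·5345
1 = 2210·59948 − 7279·18201
1 = −7279·257993 + 31326·59948
So 1 = (-7279)·257993 + (31326)·59948.

1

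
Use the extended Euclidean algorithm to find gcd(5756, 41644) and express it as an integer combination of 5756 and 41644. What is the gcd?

4

Euclidean algorithm:
41644 = 7·5756 + 1352
5756 = 4·1352 + 348
1352 = 3·348 + 308
348 = 1·308 + 40
308 = 7·40 + 28
40 = 1·28 + 12
28 = 2·12 + 4
12 = 3·4 + 0
gcd(5756, 41644) = 4.
Express as a combination:
4 = 28 − 2·12
4 = −2·40 + 3·28
4 = 3·308 − 23·40
4 = −23·348 + 26·308
4 = 26·1352 − 101·348
4 = −101·5756 + 430·1352
4 = 430·41644 − 3111·5756
So 4 = (430)·41644 + (-3111)·5756.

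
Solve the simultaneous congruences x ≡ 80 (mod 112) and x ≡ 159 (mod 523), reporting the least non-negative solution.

51936

Write x = 80 + 112·k. Then 112·k ≡ 159 − 80 ≡ 79 (mod 523).
Need 112⁻¹ mod 523. Extended Euclid on (523, 112):
523 = 4×112 + 75
112 = 1×75 + 37
75 = 2×37 + 1
37 = 37×1 + 0
Back-substitute:
1 = 75 − 2·37
1 = −2·112 + 3·75
1 = 3·523 − 14·112
112⁻¹ ≡ 509 (mod 523), so k ≡ 509·79 ≡ 463 (mod 523).
x = 80 + 112·463 = 51936.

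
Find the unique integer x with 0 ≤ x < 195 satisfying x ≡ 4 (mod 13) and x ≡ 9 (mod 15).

Write x = 4 + 13·k. Then 13·k ≡ 9 − 4 ≡ 5 (mod 15).
Need 13⁻¹ mod 15. Extended Euclid on (15, 13):
15 = 1*13 + 2
13 = 6*2 + 1
2 = 2*1 + 0
Back-substitute:
1 = 13 − 6·2
1 = −6·15 + 7·13
13⁻¹ ≡ 7 (mod 15), so k ≡ 7·5 ≡ 5 (mod 15).
x = 4 + 13·5 = 69.

69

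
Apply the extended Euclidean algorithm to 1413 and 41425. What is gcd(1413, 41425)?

1

Repeated division:
41425 = 29×1413 + 448
1413 = 3×448 + 69
448 = 6×69 + 34
69 = 2×34 + 1
34 = 34×1 + 0
gcd(1413, 41425) = 1.
Express as a combination:
1 = 69 − 2·34
1 = −2·448 + 13·69
1 = 13·1413 − 41·448
1 = −41·41425 + 1202·1413
So 1 = (-41)·41425 + (1202)·1413.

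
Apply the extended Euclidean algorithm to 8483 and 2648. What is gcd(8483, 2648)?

1

Apply Euclid's algorithm to 8483 and 2648:
8483 = 3*2648 + 539
2648 = 4*539 + 492
539 = 1*492 + 47
492 = 10*47 + 22
47 = 2*22 + 3
22 = 7*3 + 1
3 = 3*1 + 0
gcd(8483, 2648) = 1.
Working backward:
1 = 22 − 7·3
1 = −7·47 + 15·22
1 = 15·492 − 157·47
1 = −157·539 + 172·492
1 = 172·2648 − 845·539
1 = −845·8483 + 2707·2648
So 1 = (-845)·8483 + (2707)·2648.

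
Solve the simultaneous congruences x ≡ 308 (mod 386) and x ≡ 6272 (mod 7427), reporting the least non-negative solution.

Write x = 308 + 386·k. Then 386·k ≡ 6272 − 308 ≡ 5964 (mod 7427).
Need 386⁻¹ mod 7427. Extended Euclid on (7427, 386):
7427 = 19×386 + 93
386 = 4×93 + 14
93 = 6×14 + 9
14 = 1×9 + 5
9 = 1×5 + 4
5 = 1×4 + 1
4 = 4×1 + 0
Back-substitute:
1 = 5 − 4
1 = −9 + 2·5
1 = 2·14 − 3·9
1 = −3·93 + 20·14
1 = 20·386 − 83·93
1 = −83·7427 + 1597·386
386⁻¹ ≡ 1597 (mod 7427), so k ≡ 1597·5964 ≡ 3094 (mod 7427).
x = 308 + 386·3094 = 1194592.

1194592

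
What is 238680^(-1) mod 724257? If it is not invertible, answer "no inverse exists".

no inverse exists

Euclidean algorithm on 724257, 238680:
724257 = 3·238680 + 8217
238680 = 29·8217 + 387
8217 = 21·387 + 90
387 = 4·90 + 27
90 = 3·27 + 9
27 = 3·9 + 0
gcd(238680, 724257) = 9 ≠ 1, so 238680 has no multiplicative inverse modulo 724257.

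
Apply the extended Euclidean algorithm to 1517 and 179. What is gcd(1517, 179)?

Apply Euclid's algorithm to 1517 and 179:
1517 = 8·179 + 85
179 = 2·85 + 9
85 = 9·9 + 4
9 = 2·4 + 1
4 = 4·1 + 0
gcd(1517, 179) = 1.
Back-substituting:
1 = 9 − 2·4
1 = −2·85 + 19·9
1 = 19·179 − 40·85
1 = −40·1517 + 339·179
So 1 = (-40)·1517 + (339)·179.

1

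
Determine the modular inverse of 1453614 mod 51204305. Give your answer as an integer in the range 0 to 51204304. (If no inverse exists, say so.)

gcd(51204305, 1453614) by repeated division:
51204305 = 35×1453614 + 327815
1453614 = 4×327815 + 142354
327815 = 2×142354 + 43107
142354 = 3×43107 + 13033
43107 = 3×13033 + 4008
13033 = 3×4008 + 1009
4008 = 3×1009 + 981
1009 = 1×981 + 28
981 = 35×28 + 1
28 = 28×1 + 0
The gcd is 1. Working backward:
1 = 981 − 35·28
1 = −35·1009 + 36·981
1 = 36·4008 − 143·1009
1 = −143·13033 + 465·4008
1 = 465·43107 − 1538·13033
1 = −1538·142354 + 5079·43107
1 = 5079·327815 − 11696·142354
1 = −11696·1453614 + 51863·327815
1 = 51863·51204305 − 1826901·1453614
Thus 1453614·(-1826901) ≡ 1 (mod 51204305); reducing, -1826901 mod 51204305 = 49377404.

49377404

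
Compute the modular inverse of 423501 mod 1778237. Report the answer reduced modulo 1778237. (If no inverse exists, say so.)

Apply the Euclidean algorithm to 1778237 and 423501:
1778237 = 4*423501 + 84233
423501 = 5*84233 + 2336
84233 = 36*2336 + 137
2336 = 17*137 + 7
137 = 19*7 + 4
7 = 1*4 + 3
4 = 1*3 + 1
3 = 3*1 + 0
The gcd is 1. Working backward:
1 = 4 − 3
1 = −7 + 2·4
1 = 2·137 − 39·7
1 = −39·2336 + 665·137
1 = 665·84233 − 23979·2336
1 = −23979·423501 + 120560·84233
1 = 120560·1778237 − 506219·423501
So 423501·(-506219) ≡ 1 (mod 1778237), and -506219 ≡ 1272018 (mod 1778237).

1272018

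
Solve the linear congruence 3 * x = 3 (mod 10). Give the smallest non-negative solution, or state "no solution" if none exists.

1

First find gcd(3, 10):
10 = 3×3 + 1
3 = 3×1 + 0
gcd = 1, so a unique solution mod 10 exists.
Back-substitute for the Bézout coefficients:
1 = 10 − 3·3
So 3·(-3) ≡ 1 (mod 10), giving 3⁻¹ ≡ 7.
x ≡ 3⁻¹·3 ≡ 7·3 ≡ 1 (mod 10).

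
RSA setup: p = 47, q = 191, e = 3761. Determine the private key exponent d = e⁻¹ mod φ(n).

4901

φ(n) = (p−1)(q−1) = 46·190 = 8740.
Need d with 3761·d ≡ 1 (mod 8740). Apply the extended Euclidean algorithm:
8740 = 2×3761 + 1218
3761 = 3×1218 + 107
1218 = 11×107 + 41
107 = 2×41 + 25
41 = 1×25 + 16
25 = 1×16 + 9
16 = 1×9 + 7
9 = 1×7 + 2
7 = 3×2 + 1
2 = 2×1 + 0
Back-substitute:
1 = 7 − 3·2
1 = −3·9 + 4·7
1 = 4·16 − 7·9
1 = −7·25 + 11·16
1 = 11·41 − 18·25
1 = −18·107 + 47·41
1 = 47·1218 − 535·107
1 = −535·3761 + 1652·1218
1 = 1652·8740 − 3839·3761
So 3761·(-3839) ≡ 1 (mod 8740), hence d ≡ -3839 ≡ 4901 (mod 8740).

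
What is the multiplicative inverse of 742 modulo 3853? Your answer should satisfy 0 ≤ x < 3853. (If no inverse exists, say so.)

1428

Extended Euclidean algorithm:
3853 = 5·742 + 143
742 = 5·143 + 27
143 = 5·27 + 8
27 = 3·8 + 3
8 = 2·3 + 2
3 = 1·2 + 1
2 = 2·1 + 0
gcd = 1, so the inverse exists. Back-substitute:
1 = 3 − 2
1 = −8 + 3·3
1 = 3·27 − 10·8
1 = −10·143 + 53·27
1 = 53·742 − 275·143
1 = −275·3853 + 1428·742
So 742·1428 ≡ 1 (mod 3853).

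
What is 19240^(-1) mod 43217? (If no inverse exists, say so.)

Run Euclid on (43217, 19240):
43217 = 2·19240 + 4737
19240 = 4·4737 + 292
4737 = 16·292 + 65
292 = 4·65 + 32
65 = 2·32 + 1
32 = 32·1 + 0
Since gcd(19240, 43217) = 1, back-substitute to write 1 as a combination:
1 = 65 − 2·32
1 = −2·292 + 9·65
1 = 9·4737 − 146·292
1 = −146·19240 + 593·4737
1 = 593·43217 − 1332·19240
So 19240·(-1332) ≡ 1 (mod 43217), and -1332 ≡ 41885 (mod 43217).

41885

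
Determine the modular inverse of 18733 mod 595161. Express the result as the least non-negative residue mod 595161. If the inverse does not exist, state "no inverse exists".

570634

Apply the Euclidean algorithm to 595161 and 18733:
595161 = 31×18733 + 14438
18733 = 1×14438 + 4295
14438 = 3×4295 + 1553
4295 = 2×1553 + 1189
1553 = 1×1189 + 364
1189 = 3×364 + 97
364 = 3×97 + 73
97 = 1×73 + 24
73 = 3×24 + 1
24 = 24×1 + 0
gcd = 1, so the inverse exists. Back-substitute:
1 = 73 − 3·24
1 = −3·97 + 4·73
1 = 4·364 − 15·97
1 = −15·1189 + 49·364
1 = 49·1553 − 64·1189
1 = −64·4295 + 177·1553
1 = 177·14438 − 595·4295
1 = −595·18733 + 772·14438
1 = 772·595161 − 24527·18733
Thus 18733·(-24527) ≡ 1 (mod 595161); reducing, -24527 mod 595161 = 570634.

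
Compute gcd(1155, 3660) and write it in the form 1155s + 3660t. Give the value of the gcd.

15

Repeated division:
3660 = 3×1155 + 195
1155 = 5×195 + 180
195 = 1×180 + 15
180 = 12×15 + 0
gcd(1155, 3660) = 15.
Back-substituting:
15 = 195 − 180
15 = −1155 + 6·195
15 = 6·3660 − 19·1155
So 15 = (6)·3660 + (-19)·1155.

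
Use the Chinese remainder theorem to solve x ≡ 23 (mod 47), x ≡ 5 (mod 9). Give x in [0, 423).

23

Write x = 23 + 47·k. Then 47·k ≡ 5 − 23 ≡ 0 (mod 9).
Need 47⁻¹ mod 9. Extended Euclid on (9, 2):
9 = 4·2 + 1
2 = 2·1 + 0
Back-substitute:
1 = 9 − 4·2
47⁻¹ ≡ 5 (mod 9), so k ≡ 5·0 ≡ 0 (mod 9).
x = 23 + 47·0 = 23.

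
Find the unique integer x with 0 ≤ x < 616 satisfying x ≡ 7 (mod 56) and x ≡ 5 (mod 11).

511

Write x = 7 + 56·k. Then 56·k ≡ 5 − 7 ≡ 9 (mod 11).
Need 56⁻¹ mod 11. Extended Euclid on (11, 1):
11 = 11*1 + 0
56⁻¹ ≡ 1 (mod 11), so k ≡ 1·9 ≡ 9 (mod 11).
x = 7 + 56·9 = 511.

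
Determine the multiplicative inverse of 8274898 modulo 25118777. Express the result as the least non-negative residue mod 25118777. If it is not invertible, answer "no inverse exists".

Apply the Euclidean algorithm to 25118777 and 8274898:
25118777 = 3*8274898 + 294083
8274898 = 28*294083 + 40574
294083 = 7*40574 + 10065
40574 = 4*10065 + 314
10065 = 32*314 + 17
314 = 18*17 + 8
17 = 2*8 + 1
8 = 8*1 + 0
Since gcd(8274898, 25118777) = 1, back-substitute to write 1 as a combination:
1 = 17 − 2·8
1 = −2·314 + 37·17
1 = 37·10065 − 1186·314
1 = −1186·40574 + 4781·10065
1 = 4781·294083 − 34653·40574
1 = −34653·8274898 + 975065·294083
1 = 975065·25118777 − 2959848·8274898
Thus 8274898·(-2959848) ≡ 1 (mod 25118777); reducing, -2959848 mod 25118777 = 22158929.

22158929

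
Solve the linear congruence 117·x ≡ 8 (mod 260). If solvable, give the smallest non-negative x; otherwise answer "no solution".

no solution

gcd(117, 260):
260 = 2·117 + 26
117 = 4·26 + 13
26 = 2·13 + 0
gcd = 13, but 13 ∤ 8, so the congruence has no solution.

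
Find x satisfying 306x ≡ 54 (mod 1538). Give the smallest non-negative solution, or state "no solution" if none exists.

543

First find gcd(306, 1538):
1538 = 5*306 + 8
306 = 38*8 + 2
8 = 4*2 + 0
gcd = 2 and 2 | 54, so solutions exist. Divide through by 2: 153x ≡ 27 (mod 769).
Now find 153⁻¹ mod 769:
769 = 5·153 + 4
153 = 38·4 + 1
4 = 4·1 + 0
Back-substitute:
1 = 153 − 38·4
1 = −38·769 + 191·153
So 153⁻¹ ≡ 191 (mod 769).
Then x ≡ 191·27 ≡ 543 (mod 769); the smallest non-negative solution is x = 543.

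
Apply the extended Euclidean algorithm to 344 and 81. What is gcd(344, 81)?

Apply Euclid's algorithm to 344 and 81:
344 = 4×81 + 20
81 = 4×20 + 1
20 = 20×1 + 0
gcd(344, 81) = 1.
Back-substituting:
1 = 81 − 4·20
1 = −4·344 + 17·81
So 1 = (-4)·344 + (17)·81.

1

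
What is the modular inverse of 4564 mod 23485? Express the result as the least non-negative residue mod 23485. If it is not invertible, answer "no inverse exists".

no inverse exists

Compute gcd(4564, 23485):
23485 = 5*4564 + 665
4564 = 6*665 + 574
665 = 1*574 + 91
574 = 6*91 + 28
91 = 3*28 + 7
28 = 4*7 + 0
The gcd is 7, not 1, hence no inverse exists.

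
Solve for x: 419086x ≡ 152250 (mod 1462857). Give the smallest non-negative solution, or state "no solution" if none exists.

1387698

First find gcd(419086, 1462857):
1462857 = 3*419086 + 205599
419086 = 2*205599 + 7888
205599 = 26*7888 + 511
7888 = 15*511 + 223
511 = 2*223 + 65
223 = 3*65 + 28
65 = 2*28 + 9
28 = 3*9 + 1
9 = 9*1 + 0
gcd = 1, so a unique solution mod 1462857 exists.
Back-substitute for the Bézout coefficients:
1 = 28 − 3·9
1 = −3·65 + 7·28
1 = 7·223 − 24·65
1 = −24·511 + 55·223
1 = 55·7888 − 849·511
1 = −849·205599 + 22129·7888
1 = 22129·419086 − 45107·205599
1 = −45107·1462857 + 157450·419086
So 419086·(157450) ≡ 1 (mod 1462857), giving 419086⁻¹ ≡ 157450.
x ≡ 419086⁻¹·152250 ≡ 157450·152250 ≡ 1387698 (mod 1462857).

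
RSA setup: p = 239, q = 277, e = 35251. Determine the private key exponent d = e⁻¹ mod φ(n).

43651

φ(n) = (p−1)(q−1) = 238·276 = 65688.
Need d with 35251·d ≡ 1 (mod 65688). Apply the extended Euclidean algorithm:
65688 = 1×35251 + 30437
35251 = 1×30437 + 4814
30437 = 6×4814 + 1553
4814 = 3×1553 + 155
1553 = 10×155 + 3
155 = 51×3 + 2
3 = 1×2 + 1
2 = 2×1 + 0
Back-substitute:
1 = 3 − 2
1 = −155 + 52·3
1 = 52·1553 − 521·155
1 = −521·4814 + 1615·1553
1 = 1615·30437 − 10211·4814
1 = −10211·35251 + 11826·30437
1 = 11826·65688 − 22037·35251
So 35251·(-22037) ≡ 1 (mod 65688), hence d ≡ -22037 ≡ 43651 (mod 65688).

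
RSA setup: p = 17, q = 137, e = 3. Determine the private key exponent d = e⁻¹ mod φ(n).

φ(n) = (p−1)(q−1) = 16·136 = 2176.
Need d with 3·d ≡ 1 (mod 2176). Apply the extended Euclidean algorithm:
2176 = 725*3 + 1
3 = 3*1 + 0
Back-substitute:
1 = 2176 − 725·3
So 3·(-725) ≡ 1 (mod 2176), hence d ≡ -725 ≡ 1451 (mod 2176).

1451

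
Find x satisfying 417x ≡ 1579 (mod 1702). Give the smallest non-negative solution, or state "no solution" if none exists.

465

First find gcd(417, 1702):
1702 = 4×417 + 34
417 = 12×34 + 9
34 = 3×9 + 7
9 = 1×7 + 2
7 = 3×2 + 1
2 = 2×1 + 0
gcd = 1, so a unique solution mod 1702 exists.
Back-substitute for the Bézout coefficients:
1 = 7 − 3·2
1 = −3·9 + 4·7
1 = 4·34 − 15·9
1 = −15·417 + 184·34
1 = 184·1702 − 751·417
So 417·(-751) ≡ 1 (mod 1702), giving 417⁻¹ ≡ 951.
x ≡ 417⁻¹·1579 ≡ 951·1579 ≡ 465 (mod 1702).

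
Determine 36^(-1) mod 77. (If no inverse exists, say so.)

Extended Euclidean algorithm:
77 = 2*36 + 5
36 = 7*5 + 1
5 = 5*1 + 0
Since gcd(36, 77) = 1, back-substitute to write 1 as a combination:
1 = 36 − 7·5
1 = −7·77 + 15·36
So 36·15 ≡ 1 (mod 77).

15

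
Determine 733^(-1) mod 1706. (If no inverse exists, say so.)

263

Extended Euclidean algorithm:
1706 = 2*733 + 240
733 = 3*240 + 13
240 = 18*13 + 6
13 = 2*6 + 1
6 = 6*1 + 0
Since gcd(733, 1706) = 1, back-substitute to write 1 as a combination:
1 = 13 − 2·6
1 = −2·240 + 37·13
1 = 37·733 − 113·240
1 = −113·1706 + 263·733
So 733·263 ≡ 1 (mod 1706).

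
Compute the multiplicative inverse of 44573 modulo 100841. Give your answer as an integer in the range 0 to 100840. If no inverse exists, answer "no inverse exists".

Run Euclid on (100841, 44573):
100841 = 2*44573 + 11695
44573 = 3*11695 + 9488
11695 = 1*9488 + 2207
9488 = 4*2207 + 660
2207 = 3*660 + 227
660 = 2*227 + 206
227 = 1*206 + 21
206 = 9*21 + 17
21 = 1*17 + 4
17 = 4*4 + 1
4 = 4*1 + 0
Since gcd(44573, 100841) = 1, back-substitute to write 1 as a combination:
1 = 17 − 4·4
1 = −4·21 + 5·17
1 = 5·206 − 49·21
1 = −49·227 + 54·206
1 = 54·660 − 157·227
1 = −157·2207 + 525·660
1 = 525·9488 − 2257·2207
1 = −2257·11695 + 2782·9488
1 = 2782·44573 − 10603·11695
1 = −10603·100841 + 23988·44573
So 44573·23988 ≡ 1 (mod 100841).

23988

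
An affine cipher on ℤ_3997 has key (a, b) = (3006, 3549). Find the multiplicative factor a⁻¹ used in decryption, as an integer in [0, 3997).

Apply the Euclidean algorithm to 3997 and 3006:
3997 = 1·3006 + 991
3006 = 3·991 + 33
991 = 30·33 + 1
33 = 33·1 + 0
The gcd is 1. Working backward:
1 = 991 − 30·33
1 = −30·3006 + 91·991
1 = 91·3997 − 121·3006
So 3006·(-121) ≡ 1 (mod 3997), and -121 ≡ 3876 (mod 3997).

3876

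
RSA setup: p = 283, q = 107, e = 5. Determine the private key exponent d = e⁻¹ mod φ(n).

φ(n) = (p−1)(q−1) = 282·106 = 29892.
Need d with 5·d ≡ 1 (mod 29892). Apply the extended Euclidean algorithm:
29892 = 5978×5 + 2
5 = 2×2 + 1
2 = 2×1 + 0
Back-substitute:
1 = 5 − 2·2
1 = −2·29892 + 11957·5
So 5·11957 ≡ 1 (mod 29892), hence d = 11957.

11957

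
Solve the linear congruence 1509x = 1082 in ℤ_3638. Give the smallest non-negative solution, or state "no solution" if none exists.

First find gcd(1509, 3638):
3638 = 2·1509 + 620
1509 = 2·620 + 269
620 = 2·269 + 82
269 = 3·82 + 23
82 = 3·23 + 13
23 = 1·13 + 10
13 = 1·10 + 3
10 = 3·3 + 1
3 = 3·1 + 0
gcd = 1, so a unique solution mod 3638 exists.
Back-substitute for the Bézout coefficients:
1 = 10 − 3·3
1 = −3·13 + 4·10
1 = 4·23 − 7·13
1 = −7·82 + 25·23
1 = 25·269 − 82·82
1 = −82·620 + 189·269
1 = 189·1509 − 460·620
1 = −460·3638 + 1109·1509
So 1509·(1109) ≡ 1 (mod 3638), giving 1509⁻¹ ≡ 1109.
x ≡ 1509⁻¹·1082 ≡ 1109·1082 ≡ 3036 (mod 3638).

3036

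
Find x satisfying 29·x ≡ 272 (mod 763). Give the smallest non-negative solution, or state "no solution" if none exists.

First find gcd(29, 763):
763 = 26×29 + 9
29 = 3×9 + 2
9 = 4×2 + 1
2 = 2×1 + 0
gcd = 1, so a unique solution mod 763 exists.
Back-substitute for the Bézout coefficients:
1 = 9 − 4·2
1 = −4·29 + 13·9
1 = 13·763 − 342·29
So 29·(-342) ≡ 1 (mod 763), giving 29⁻¹ ≡ 421.
x ≡ 29⁻¹·272 ≡ 421·272 ≡ 62 (mod 763).

62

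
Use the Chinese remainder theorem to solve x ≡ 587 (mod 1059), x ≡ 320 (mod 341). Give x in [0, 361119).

22826

Write x = 587 + 1059·k. Then 1059·k ≡ 320 − 587 ≡ 74 (mod 341).
Need 1059⁻¹ mod 341. Extended Euclid on (341, 36):
341 = 9×36 + 17
36 = 2×17 + 2
17 = 8×2 + 1
2 = 2×1 + 0
Back-substitute:
1 = 17 − 8·2
1 = −8·36 + 17·17
1 = 17·341 − 161·36
1059⁻¹ ≡ 180 (mod 341), so k ≡ 180·74 ≡ 21 (mod 341).
x = 587 + 1059·21 = 22826.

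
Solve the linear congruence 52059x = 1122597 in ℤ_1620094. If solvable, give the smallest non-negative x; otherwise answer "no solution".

43061

First find gcd(52059, 1620094):
1620094 = 31·52059 + 6265
52059 = 8·6265 + 1939
6265 = 3·1939 + 448
1939 = 4·448 + 147
448 = 3·147 + 7
147 = 21·7 + 0
gcd = 7 and 7 | 1122597, so solutions exist. Divide through by 7: 7437x ≡ 160371 (mod 231442).
Now find 7437⁻¹ mod 231442:
231442 = 31·7437 + 895
7437 = 8·895 + 277
895 = 3·277 + 64
277 = 4·64 + 21
64 = 3·21 + 1
21 = 21·1 + 0
Back-substitute:
1 = 64 − 3·21
1 = −3·277 + 13·64
1 = 13·895 − 42·277
1 = −42·7437 + 349·895
1 = 349·231442 − 10861·7437
So 7437·(-10861) ≡ 1 (mod 231442), i.e. 7437⁻¹ ≡ 220581.
Then x ≡ 220581·160371 ≡ 43061 (mod 231442); the smallest non-negative solution is x = 43061.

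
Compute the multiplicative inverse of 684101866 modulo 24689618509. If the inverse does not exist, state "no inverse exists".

Run Euclid on (24689618509, 684101866):
24689618509 = 36*684101866 + 61951333
684101866 = 11*61951333 + 2637203
61951333 = 23*2637203 + 1295664
2637203 = 2*1295664 + 45875
1295664 = 28*45875 + 11164
45875 = 4*11164 + 1219
11164 = 9*1219 + 193
1219 = 6*193 + 61
193 = 3*61 + 10
61 = 6*10 + 1
10 = 10*1 + 0
The gcd is 1. Working backward:
1 = 61 − 6·10
1 = −6·193 + 19·61
1 = 19·1219 − 120·193
1 = −120·11164 + 1099·1219
1 = 1099·45875 − 4516·11164
1 = −4516·1295664 + 127547·45875
1 = 127547·2637203 − 259610·1295664
1 = −259610·61951333 + 6098577·2637203
1 = 6098577·684101866 − 67343957·61951333
1 = −67343957·24689618509 + 2430481029·684101866
So 684101866·2430481029 ≡ 1 (mod 24689618509).

2430481029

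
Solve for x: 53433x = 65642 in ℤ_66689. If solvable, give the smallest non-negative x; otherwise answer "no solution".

First find gcd(53433, 66689):
66689 = 1·53433 + 13256
53433 = 4·13256 + 409
13256 = 32·409 + 168
409 = 2·168 + 73
168 = 2·73 + 22
73 = 3·22 + 7
22 = 3·7 + 1
7 = 7·1 + 0
gcd = 1, so a unique solution mod 66689 exists.
Back-substitute for the Bézout coefficients:
1 = 22 − 3·7
1 = −3·73 + 10·22
1 = 10·168 − 23·73
1 = −23·409 + 56·168
1 = 56·13256 − 1815·409
1 = −1815·53433 + 7316·13256
1 = 7316·66689 − 9131·53433
So 53433·(-9131) ≡ 1 (mod 66689), giving 53433⁻¹ ≡ 57558.
x ≡ 53433⁻¹·65642 ≡ 57558·65642 ≡ 23630 (mod 66689).

23630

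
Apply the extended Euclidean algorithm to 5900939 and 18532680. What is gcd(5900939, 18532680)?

Apply Euclid's algorithm to 18532680 and 5900939:
18532680 = 3×5900939 + 829863
5900939 = 7×829863 + 91898
829863 = 9×91898 + 2781
91898 = 33×2781 + 125
2781 = 22×125 + 31
125 = 4×31 + 1
31 = 31×1 + 0
gcd(5900939, 18532680) = 1.
Back-substituting:
1 = 125 − 4·31
1 = −4·2781 + 89·125
1 = 89·91898 − 2941·2781
1 = −2941·829863 + 26558·91898
1 = 26558·5900939 − 188847·829863
1 = −188847·18532680 + 593099·5900939
So 1 = (-188847)·18532680 + (593099)·5900939.

1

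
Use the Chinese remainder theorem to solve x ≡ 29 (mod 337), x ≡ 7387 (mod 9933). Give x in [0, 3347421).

Write x = 29 + 337·k. Then 337·k ≡ 7387 − 29 ≡ 7358 (mod 9933).
Need 337⁻¹ mod 9933. Extended Euclid on (9933, 337):
9933 = 29×337 + 160
337 = 2×160 + 17
160 = 9×17 + 7
17 = 2×7 + 3
7 = 2×3 + 1
3 = 3×1 + 0
Back-substitute:
1 = 7 − 2·3
1 = −2·17 + 5·7
1 = 5·160 − 47·17
1 = −47·337 + 99·160
1 = 99·9933 − 2918·337
337⁻¹ ≡ 7015 (mod 9933), so k ≡ 7015·7358 ≡ 4502 (mod 9933).
x = 29 + 337·4502 = 1517203.

1517203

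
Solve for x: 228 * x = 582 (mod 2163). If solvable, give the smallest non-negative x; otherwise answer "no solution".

401

First find gcd(228, 2163):
2163 = 9·228 + 111
228 = 2·111 + 6
111 = 18·6 + 3
6 = 2·3 + 0
gcd = 3 and 3 | 582, so solutions exist. Divide through by 3: 76x ≡ 194 (mod 721).
Now find 76⁻¹ mod 721:
721 = 9·76 + 37
76 = 2·37 + 2
37 = 18·2 + 1
2 = 2·1 + 0
Back-substitute:
1 = 37 − 18·2
1 = −18·76 + 37·37
1 = 37·721 − 351·76
So 76·(-351) ≡ 1 (mod 721), i.e. 76⁻¹ ≡ 370.
Then x ≡ 370·194 ≡ 401 (mod 721); the smallest non-negative solution is x = 401.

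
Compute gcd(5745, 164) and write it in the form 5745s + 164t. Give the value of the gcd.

Repeated division:
5745 = 35*164 + 5
164 = 32*5 + 4
5 = 1*4 + 1
4 = 4*1 + 0
gcd(5745, 164) = 1.
Working backward:
1 = 5 − 4
1 = −164 + 33·5
1 = 33·5745 − 1156·164
So 1 = (33)·5745 + (-1156)·164.

1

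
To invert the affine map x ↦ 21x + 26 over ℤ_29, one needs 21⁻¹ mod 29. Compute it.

gcd(29, 21) by repeated division:
29 = 1×21 + 8
21 = 2×8 + 5
8 = 1×5 + 3
5 = 1×3 + 2
3 = 1×2 + 1
2 = 2×1 + 0
Since gcd(21, 29) = 1, back-substitute to write 1 as a combination:
1 = 3 − 2
1 = −5 + 2·3
1 = 2·8 − 3·5
1 = −3·21 + 8·8
1 = 8·29 − 11·21
So 21·(-11) ≡ 1 (mod 29), and -11 ≡ 18 (mod 29).

18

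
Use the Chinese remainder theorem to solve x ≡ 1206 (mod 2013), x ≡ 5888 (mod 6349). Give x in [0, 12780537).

Write x = 1206 + 2013·k. Then 2013·k ≡ 5888 − 1206 ≡ 4682 (mod 6349).
Need 2013⁻¹ mod 6349. Extended Euclid on (6349, 2013):
6349 = 3*2013 + 310
2013 = 6*310 + 153
310 = 2*153 + 4
153 = 38*4 + 1
4 = 4*1 + 0
Back-substitute:
1 = 153 − 38·4
1 = −38·310 + 77·153
1 = 77·2013 − 500·310
1 = −500·6349 + 1577·2013
2013⁻¹ ≡ 1577 (mod 6349), so k ≡ 1577·4682 ≡ 5976 (mod 6349).
x = 1206 + 2013·5976 = 12030894.

12030894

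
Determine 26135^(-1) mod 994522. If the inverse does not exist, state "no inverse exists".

Extended Euclidean algorithm:
994522 = 38·26135 + 1392
26135 = 18·1392 + 1079
1392 = 1·1079 + 313
1079 = 3·313 + 140
313 = 2·140 + 33
140 = 4·33 + 8
33 = 4·8 + 1
8 = 8·1 + 0
The gcd is 1. Working backward:
1 = 33 − 4·8
1 = −4·140 + 17·33
1 = 17·313 − 38·140
1 = −38·1079 + 131·313
1 = 131·1392 − 169·1079
1 = −169·26135 + 3173·1392
1 = 3173·994522 − 120743·26135
Hence 26135⁻¹ ≡ -120743 ≡ 873779 (mod 994522).

873779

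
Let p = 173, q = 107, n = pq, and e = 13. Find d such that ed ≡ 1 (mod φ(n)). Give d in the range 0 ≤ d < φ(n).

2805

φ(n) = (p−1)(q−1) = 172·106 = 18232.
Need d with 13·d ≡ 1 (mod 18232). Apply the extended Euclidean algorithm:
18232 = 1402·13 + 6
13 = 2·6 + 1
6 = 6·1 + 0
Back-substitute:
1 = 13 − 2·6
1 = −2·18232 + 2805·13
So 13·2805 ≡ 1 (mod 18232), hence d = 2805.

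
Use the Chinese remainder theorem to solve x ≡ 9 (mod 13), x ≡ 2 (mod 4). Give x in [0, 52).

22

Write x = 9 + 13·k. Then 13·k ≡ 2 − 9 ≡ 1 (mod 4).
Need 13⁻¹ mod 4. Extended Euclid on (4, 1):
4 = 4·1 + 0
13⁻¹ ≡ 1 (mod 4), so k ≡ 1·1 ≡ 1 (mod 4).
x = 9 + 13·1 = 22.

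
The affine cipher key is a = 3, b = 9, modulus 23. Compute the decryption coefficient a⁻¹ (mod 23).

8

gcd(23, 3) by repeated division:
23 = 7·3 + 2
3 = 1·2 + 1
2 = 2·1 + 0
The gcd is 1. Working backward:
1 = 3 − 2
1 = −23 + 8·3
So 3·8 ≡ 1 (mod 23).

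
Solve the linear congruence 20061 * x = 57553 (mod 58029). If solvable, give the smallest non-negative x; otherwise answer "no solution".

gcd(20061, 58029):
58029 = 2*20061 + 17907
20061 = 1*17907 + 2154
17907 = 8*2154 + 675
2154 = 3*675 + 129
675 = 5*129 + 30
129 = 4*30 + 9
30 = 3*9 + 3
9 = 3*3 + 0
gcd = 3, but 3 ∤ 57553, so the congruence has no solution.

no solution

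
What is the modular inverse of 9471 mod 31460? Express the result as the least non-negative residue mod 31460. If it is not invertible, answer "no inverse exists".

no inverse exists

Compute gcd(9471, 31460):
31460 = 3×9471 + 3047
9471 = 3×3047 + 330
3047 = 9×330 + 77
330 = 4×77 + 22
77 = 3×22 + 11
22 = 2×11 + 0
Since gcd = 11 > 1, 9471 is not a unit mod 31460.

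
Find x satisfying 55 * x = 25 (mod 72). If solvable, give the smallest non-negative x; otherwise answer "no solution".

First find gcd(55, 72):
72 = 1×55 + 17
55 = 3×17 + 4
17 = 4×4 + 1
4 = 4×1 + 0
gcd = 1, so a unique solution mod 72 exists.
Back-substitute for the Bézout coefficients:
1 = 17 − 4·4
1 = −4·55 + 13·17
1 = 13·72 − 17·55
So 55·(-17) ≡ 1 (mod 72), giving 55⁻¹ ≡ 55.
x ≡ 55⁻¹·25 ≡ 55·25 ≡ 7 (mod 72).

7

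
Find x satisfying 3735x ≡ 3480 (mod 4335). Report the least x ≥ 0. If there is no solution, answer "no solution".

First find gcd(3735, 4335):
4335 = 1*3735 + 600
3735 = 6*600 + 135
600 = 4*135 + 60
135 = 2*60 + 15
60 = 4*15 + 0
gcd = 15 and 15 | 3480, so solutions exist. Divide through by 15: 249x ≡ 232 (mod 289).
Now find 249⁻¹ mod 289:
289 = 1·249 + 40
249 = 6·40 + 9
40 = 4·9 + 4
9 = 2·4 + 1
4 = 4·1 + 0
Back-substitute:
1 = 9 − 2·4
1 = −2·40 + 9·9
1 = 9·249 − 56·40
1 = −56·289 + 65·249
So 249⁻¹ ≡ 65 (mod 289).
Then x ≡ 65·232 ≡ 52 (mod 289); the smallest non-negative solution is x = 52.

52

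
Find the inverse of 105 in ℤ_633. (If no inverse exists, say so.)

Compute gcd(105, 633):
633 = 6·105 + 3
105 = 35·3 + 0
Since gcd = 3 > 1, 105 is not a unit mod 633.

no inverse exists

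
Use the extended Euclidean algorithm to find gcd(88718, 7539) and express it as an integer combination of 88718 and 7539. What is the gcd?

7

Apply Euclid's algorithm to 88718 and 7539:
88718 = 11*7539 + 5789
7539 = 1*5789 + 1750
5789 = 3*1750 + 539
1750 = 3*539 + 133
539 = 4*133 + 7
133 = 19*7 + 0
gcd(88718, 7539) = 7.
Express as a combination:
7 = 539 − 4·133
7 = −4·1750 + 13·539
7 = 13·5789 − 43·1750
7 = −43·7539 + 56·5789
7 = 56·88718 − 659·7539
So 7 = (56)·88718 + (-659)·7539.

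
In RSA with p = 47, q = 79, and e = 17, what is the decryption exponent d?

3377

φ(n) = (p−1)(q−1) = 46·78 = 3588.
Need d with 17·d ≡ 1 (mod 3588). Apply the extended Euclidean algorithm:
3588 = 211*17 + 1
17 = 17*1 + 0
Back-substitute:
1 = 3588 − 211·17
So 17·(-211) ≡ 1 (mod 3588), hence d ≡ -211 ≡ 3377 (mod 3588).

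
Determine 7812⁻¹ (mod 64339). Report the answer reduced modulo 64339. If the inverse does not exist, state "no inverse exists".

Run Euclid on (64339, 7812):
64339 = 8·7812 + 1843
7812 = 4·1843 + 440
1843 = 4·440 + 83
440 = 5·83 + 25
83 = 3·25 + 8
25 = 3·8 + 1
8 = 8·1 + 0
Since gcd(7812, 64339) = 1, back-substitute to write 1 as a combination:
1 = 25 − 3·8
1 = −3·83 + 10·25
1 = 10·440 − 53·83
1 = −53·1843 + 222·440
1 = 222·7812 − 941·1843
1 = −941·64339 + 7750·7812
So 7812·7750 ≡ 1 (mod 64339).

7750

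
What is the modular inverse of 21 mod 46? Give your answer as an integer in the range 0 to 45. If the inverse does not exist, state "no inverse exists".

11

gcd(46, 21) by repeated division:
46 = 2*21 + 4
21 = 5*4 + 1
4 = 4*1 + 0
gcd = 1, so the inverse exists. Back-substitute:
1 = 21 − 5·4
1 = −5·46 + 11·21
So 21·11 ≡ 1 (mod 46).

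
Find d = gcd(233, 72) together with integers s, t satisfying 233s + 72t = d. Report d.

Apply Euclid's algorithm to 233 and 72:
233 = 3×72 + 17
72 = 4×17 + 4
17 = 4×4 + 1
4 = 4×1 + 0
gcd(233, 72) = 1.
Back-substituting:
1 = 17 − 4·4
1 = −4·72 + 17·17
1 = 17·233 − 55·72
So 1 = (17)·233 + (-55)·72.

1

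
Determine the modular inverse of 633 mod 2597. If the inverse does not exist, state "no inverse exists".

gcd(2597, 633) by repeated division:
2597 = 4×633 + 65
633 = 9×65 + 48
65 = 1×48 + 17
48 = 2×17 + 14
17 = 1×14 + 3
14 = 4×3 + 2
3 = 1×2 + 1
2 = 2×1 + 0
gcd = 1, so the inverse exists. Back-substitute:
1 = 3 − 2
1 = −14 + 5·3
1 = 5·17 − 6·14
1 = −6·48 + 17·17
1 = 17·65 − 23·48
1 = −23·633 + 224·65
1 = 224·2597 − 919·633
Thus 633·(-919) ≡ 1 (mod 2597); reducing, -919 mod 2597 = 1678.

1678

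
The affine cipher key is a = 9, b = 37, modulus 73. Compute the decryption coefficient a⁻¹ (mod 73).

65

gcd(73, 9) by repeated division:
73 = 8*9 + 1
9 = 9*1 + 0
Since gcd(9, 73) = 1, back-substitute to write 1 as a combination:
1 = 73 − 8·9
So 9·(-8) ≡ 1 (mod 73), and -8 ≡ 65 (mod 73).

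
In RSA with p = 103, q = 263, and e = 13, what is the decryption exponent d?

φ(n) = (p−1)(q−1) = 102·262 = 26724.
Need d with 13·d ≡ 1 (mod 26724). Apply the extended Euclidean algorithm:
26724 = 2055·13 + 9
13 = 1·9 + 4
9 = 2·4 + 1
4 = 4·1 + 0
Back-substitute:
1 = 9 − 2·4
1 = −2·13 + 3·9
1 = 3·26724 − 6167·13
So 13·(-6167) ≡ 1 (mod 26724), hence d ≡ -6167 ≡ 20557 (mod 26724).

20557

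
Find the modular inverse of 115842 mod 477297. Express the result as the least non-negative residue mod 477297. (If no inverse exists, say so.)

no inverse exists

Compute gcd(115842, 477297):
477297 = 4×115842 + 13929
115842 = 8×13929 + 4410
13929 = 3×4410 + 699
4410 = 6×699 + 216
699 = 3×216 + 51
216 = 4×51 + 12
51 = 4×12 + 3
12 = 4×3 + 0
gcd(115842, 477297) = 3 ≠ 1, so 115842 has no multiplicative inverse modulo 477297.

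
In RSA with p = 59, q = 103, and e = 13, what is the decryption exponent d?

5461

φ(n) = (p−1)(q−1) = 58·102 = 5916.
Need d with 13·d ≡ 1 (mod 5916). Apply the extended Euclidean algorithm:
5916 = 455·13 + 1
13 = 13·1 + 0
Back-substitute:
1 = 5916 − 455·13
So 13·(-455) ≡ 1 (mod 5916), hence d ≡ -455 ≡ 5461 (mod 5916).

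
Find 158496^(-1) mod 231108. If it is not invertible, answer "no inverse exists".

no inverse exists

Compute gcd(158496, 231108):
231108 = 1×158496 + 72612
158496 = 2×72612 + 13272
72612 = 5×13272 + 6252
13272 = 2×6252 + 768
6252 = 8×768 + 108
768 = 7×108 + 12
108 = 9×12 + 0
The gcd is 12, not 1, hence no inverse exists.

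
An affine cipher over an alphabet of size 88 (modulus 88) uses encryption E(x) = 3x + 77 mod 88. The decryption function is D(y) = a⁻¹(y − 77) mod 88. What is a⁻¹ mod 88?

Extended Euclidean algorithm:
88 = 29*3 + 1
3 = 3*1 + 0
Since gcd(3, 88) = 1, back-substitute to write 1 as a combination:
1 = 88 − 29·3
Thus 3·(-29) ≡ 1 (mod 88); reducing, -29 mod 88 = 59.

59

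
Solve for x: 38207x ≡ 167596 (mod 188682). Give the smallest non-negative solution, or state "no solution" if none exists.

13106

First find gcd(38207, 188682):
188682 = 4·38207 + 35854
38207 = 1·35854 + 2353
35854 = 15·2353 + 559
2353 = 4·559 + 117
559 = 4·117 + 91
117 = 1·91 + 26
91 = 3·26 + 13
26 = 2·13 + 0
gcd = 13 and 13 | 167596, so solutions exist. Divide through by 13: 2939x ≡ 12892 (mod 14514).
Now find 2939⁻¹ mod 14514:
14514 = 4*2939 + 2758
2939 = 1*2758 + 181
2758 = 15*181 + 43
181 = 4*43 + 9
43 = 4*9 + 7
9 = 1*7 + 2
7 = 3*2 + 1
2 = 2*1 + 0
Back-substitute:
1 = 7 − 3·2
1 = −3·9 + 4·7
1 = 4·43 − 19·9
1 = −19·181 + 80·43
1 = 80·2758 − 1219·181
1 = −1219·2939 + 1299·2758
1 = 1299·14514 − 6415·2939
So 2939·(-6415) ≡ 1 (mod 14514), i.e. 2939⁻¹ ≡ 8099.
Then x ≡ 8099·12892 ≡ 13106 (mod 14514); the smallest non-negative solution is x = 13106.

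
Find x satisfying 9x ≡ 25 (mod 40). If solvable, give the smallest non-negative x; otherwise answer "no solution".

25

First find gcd(9, 40):
40 = 4×9 + 4
9 = 2×4 + 1
4 = 4×1 + 0
gcd = 1, so a unique solution mod 40 exists.
Back-substitute for the Bézout coefficients:
1 = 9 − 2·4
1 = −2·40 + 9·9
So 9·(9) ≡ 1 (mod 40), giving 9⁻¹ ≡ 9.
x ≡ 9⁻¹·25 ≡ 9·25 ≡ 25 (mod 40).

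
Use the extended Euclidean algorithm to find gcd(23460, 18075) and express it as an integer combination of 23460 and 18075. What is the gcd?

Apply Euclid's algorithm to 23460 and 18075:
23460 = 1·18075 + 5385
18075 = 3·5385 + 1920
5385 = 2·1920 + 1545
1920 = 1·1545 + 375
1545 = 4·375 + 45
375 = 8·45 + 15
45 = 3·15 + 0
gcd(23460, 18075) = 15.
Back-substituting:
15 = 375 − 8·45
15 = −8·1545 + 33·375
15 = 33·1920 − 41·1545
15 = −41·5385 + 115·1920
15 = 115·18075 − 386·5385
15 = −386·23460 + 501·18075
So 15 = (-386)·23460 + (501)·18075.

15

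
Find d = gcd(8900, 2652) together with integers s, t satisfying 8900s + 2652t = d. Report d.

Repeated division:
8900 = 3×2652 + 944
2652 = 2×944 + 764
944 = 1×764 + 180
764 = 4×180 + 44
180 = 4×44 + 4
44 = 11×4 + 0
gcd(8900, 2652) = 4.
Working backward:
4 = 180 − 4·44
4 = −4·764 + 17·180
4 = 17·944 − 21·764
4 = −21·2652 + 59·944
4 = 59·8900 − 198·2652
So 4 = (59)·8900 + (-198)·2652.

4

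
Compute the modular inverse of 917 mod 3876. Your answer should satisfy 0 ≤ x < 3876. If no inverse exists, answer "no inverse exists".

1733

Apply the Euclidean algorithm to 3876 and 917:
3876 = 4*917 + 208
917 = 4*208 + 85
208 = 2*85 + 38
85 = 2*38 + 9
38 = 4*9 + 2
9 = 4*2 + 1
2 = 2*1 + 0
The gcd is 1. Working backward:
1 = 9 − 4·2
1 = −4·38 + 17·9
1 = 17·85 − 38·38
1 = −38·208 + 93·85
1 = 93·917 − 410·208
1 = −410·3876 + 1733·917
So 917·1733 ≡ 1 (mod 3876).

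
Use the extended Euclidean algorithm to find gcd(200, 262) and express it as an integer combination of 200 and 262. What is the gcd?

2

Apply Euclid's algorithm to 262 and 200:
262 = 1*200 + 62
200 = 3*62 + 14
62 = 4*14 + 6
14 = 2*6 + 2
6 = 3*2 + 0
gcd(200, 262) = 2.
Back-substituting:
2 = 14 − 2·6
2 = −2·62 + 9·14
2 = 9·200 − 29·62
2 = −29·262 + 38·200
So 2 = (-29)·262 + (38)·200.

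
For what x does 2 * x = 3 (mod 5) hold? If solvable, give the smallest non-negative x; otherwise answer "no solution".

First find gcd(2, 5):
5 = 2×2 + 1
2 = 2×1 + 0
gcd = 1, so a unique solution mod 5 exists.
Back-substitute for the Bézout coefficients:
1 = 5 − 2·2
So 2·(-2) ≡ 1 (mod 5), giving 2⁻¹ ≡ 3.
x ≡ 2⁻¹·3 ≡ 3·3 ≡ 4 (mod 5).

4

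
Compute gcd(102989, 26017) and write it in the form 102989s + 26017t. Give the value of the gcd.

1

Repeated division:
102989 = 3·26017 + 24938
26017 = 1·24938 + 1079
24938 = 23·1079 + 121
1079 = 8·121 + 111
121 = 1·111 + 10
111 = 11·10 + 1
10 = 10·1 + 0
gcd(102989, 26017) = 1.
Working backward:
1 = 111 − 11·10
1 = −11·121 + 12·111
1 = 12·1079 − 107·121
1 = −107·24938 + 2473·1079
1 = 2473·26017 − 2580·24938
1 = −2580·102989 + 10213·26017
So 1 = (-2580)·102989 + (10213)·26017.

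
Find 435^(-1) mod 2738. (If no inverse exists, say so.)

Apply the Euclidean algorithm to 2738 and 435:
2738 = 6*435 + 128
435 = 3*128 + 51
128 = 2*51 + 26
51 = 1*26 + 25
26 = 1*25 + 1
25 = 25*1 + 0
Since gcd(435, 2738) = 1, back-substitute to write 1 as a combination:
1 = 26 − 25
1 = −51 + 2·26
1 = 2·128 − 5·51
1 = −5·435 + 17·128
1 = 17·2738 − 107·435
So 435·(-107) ≡ 1 (mod 2738), and -107 ≡ 2631 (mod 2738).

2631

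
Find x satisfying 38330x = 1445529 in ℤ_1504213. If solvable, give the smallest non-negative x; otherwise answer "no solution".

First find gcd(38330, 1504213):
1504213 = 39×38330 + 9343
38330 = 4×9343 + 958
9343 = 9×958 + 721
958 = 1×721 + 237
721 = 3×237 + 10
237 = 23×10 + 7
10 = 1×7 + 3
7 = 2×3 + 1
3 = 3×1 + 0
gcd = 1, so a unique solution mod 1504213 exists.
Back-substitute for the Bézout coefficients:
1 = 7 − 2·3
1 = −2·10 + 3·7
1 = 3·237 − 71·10
1 = −71·721 + 216·237
1 = 216·958 − 287·721
1 = −287·9343 + 2799·958
1 = 2799·38330 − 11483·9343
1 = −11483·1504213 + 450636·38330
So 38330·(450636) ≡ 1 (mod 1504213), giving 38330⁻¹ ≡ 450636.
x ≡ 38330⁻¹·1445529 ≡ 450636·1445529 ≡ 445729 (mod 1504213).

445729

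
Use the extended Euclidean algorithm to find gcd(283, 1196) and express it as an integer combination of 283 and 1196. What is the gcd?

Apply Euclid's algorithm to 1196 and 283:
1196 = 4×283 + 64
283 = 4×64 + 27
64 = 2×27 + 10
27 = 2×10 + 7
10 = 1×7 + 3
7 = 2×3 + 1
3 = 3×1 + 0
gcd(283, 1196) = 1.
Back-substituting:
1 = 7 − 2·3
1 = −2·10 + 3·7
1 = 3·27 − 8·10
1 = −8·64 + 19·27
1 = 19·283 − 84·64
1 = −84·1196 + 355·283
So 1 = (-84)·1196 + (355)·283.

1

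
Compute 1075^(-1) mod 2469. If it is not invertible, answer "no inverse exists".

565

Run Euclid on (2469, 1075):
2469 = 2*1075 + 319
1075 = 3*319 + 118
319 = 2*118 + 83
118 = 1*83 + 35
83 = 2*35 + 13
35 = 2*13 + 9
13 = 1*9 + 4
9 = 2*4 + 1
4 = 4*1 + 0
Since gcd(1075, 2469) = 1, back-substitute to write 1 as a combination:
1 = 9 − 2·4
1 = −2·13 + 3·9
1 = 3·35 − 8·13
1 = −8·83 + 19·35
1 = 19·118 − 27·83
1 = −27·319 + 73·118
1 = 73·1075 − 246·319
1 = −246·2469 + 565·1075
So 1075·565 ≡ 1 (mod 2469).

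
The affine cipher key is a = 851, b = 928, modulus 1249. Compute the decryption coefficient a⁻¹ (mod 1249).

Extended Euclidean algorithm:
1249 = 1*851 + 398
851 = 2*398 + 55
398 = 7*55 + 13
55 = 4*13 + 3
13 = 4*3 + 1
3 = 3*1 + 0
gcd = 1, so the inverse exists. Back-substitute:
1 = 13 − 4·3
1 = −4·55 + 17·13
1 = 17·398 − 123·55
1 = −123·851 + 263·398
1 = 263·1249 − 386·851
Thus 851·(-386) ≡ 1 (mod 1249); reducing, -386 mod 1249 = 863.

863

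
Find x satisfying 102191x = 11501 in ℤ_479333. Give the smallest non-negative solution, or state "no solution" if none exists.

First find gcd(102191, 479333):
479333 = 4*102191 + 70569
102191 = 1*70569 + 31622
70569 = 2*31622 + 7325
31622 = 4*7325 + 2322
7325 = 3*2322 + 359
2322 = 6*359 + 168
359 = 2*168 + 23
168 = 7*23 + 7
23 = 3*7 + 2
7 = 3*2 + 1
2 = 2*1 + 0
gcd = 1, so a unique solution mod 479333 exists.
Back-substitute for the Bézout coefficients:
1 = 7 − 3·2
1 = −3·23 + 10·7
1 = 10·168 − 73·23
1 = −73·359 + 156·168
1 = 156·2322 − 1009·359
1 = −1009·7325 + 3183·2322
1 = 3183·31622 − 13741·7325
1 = −13741·70569 + 30665·31622
1 = 30665·102191 − 44406·70569
1 = −44406·479333 + 208289·102191
So 102191·(208289) ≡ 1 (mod 479333), giving 102191⁻¹ ≡ 208289.
x ≡ 102191⁻¹·11501 ≡ 208289·11501 ≡ 304788 (mod 479333).

304788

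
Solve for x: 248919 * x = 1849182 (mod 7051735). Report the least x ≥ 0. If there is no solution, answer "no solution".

4793943

First find gcd(248919, 7051735):
7051735 = 28·248919 + 82003
248919 = 3·82003 + 2910
82003 = 28·2910 + 523
2910 = 5·523 + 295
523 = 1·295 + 228
295 = 1·228 + 67
228 = 3·67 + 27
67 = 2·27 + 13
27 = 2·13 + 1
13 = 13·1 + 0
gcd = 1, so a unique solution mod 7051735 exists.
Back-substitute for the Bézout coefficients:
1 = 27 − 2·13
1 = −2·67 + 5·27
1 = 5·228 − 17·67
1 = −17·295 + 22·228
1 = 22·523 − 39·295
1 = −39·2910 + 217·523
1 = 217·82003 − 6115·2910
1 = −6115·248919 + 18562·82003
1 = 18562·7051735 − 525851·248919
So 248919·(-525851) ≡ 1 (mod 7051735), giving 248919⁻¹ ≡ 6525884.
x ≡ 248919⁻¹·1849182 ≡ 6525884·1849182 ≡ 4793943 (mod 7051735).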